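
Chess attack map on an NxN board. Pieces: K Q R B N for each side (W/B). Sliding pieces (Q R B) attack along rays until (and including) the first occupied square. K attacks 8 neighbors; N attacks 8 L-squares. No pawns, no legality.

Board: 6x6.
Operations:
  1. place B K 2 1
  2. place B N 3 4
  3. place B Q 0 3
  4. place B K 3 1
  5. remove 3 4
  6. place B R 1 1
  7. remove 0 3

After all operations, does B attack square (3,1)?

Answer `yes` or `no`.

Answer: yes

Derivation:
Op 1: place BK@(2,1)
Op 2: place BN@(3,4)
Op 3: place BQ@(0,3)
Op 4: place BK@(3,1)
Op 5: remove (3,4)
Op 6: place BR@(1,1)
Op 7: remove (0,3)
Per-piece attacks for B:
  BR@(1,1): attacks (1,2) (1,3) (1,4) (1,5) (1,0) (2,1) (0,1) [ray(1,0) blocked at (2,1)]
  BK@(2,1): attacks (2,2) (2,0) (3,1) (1,1) (3,2) (3,0) (1,2) (1,0)
  BK@(3,1): attacks (3,2) (3,0) (4,1) (2,1) (4,2) (4,0) (2,2) (2,0)
B attacks (3,1): yes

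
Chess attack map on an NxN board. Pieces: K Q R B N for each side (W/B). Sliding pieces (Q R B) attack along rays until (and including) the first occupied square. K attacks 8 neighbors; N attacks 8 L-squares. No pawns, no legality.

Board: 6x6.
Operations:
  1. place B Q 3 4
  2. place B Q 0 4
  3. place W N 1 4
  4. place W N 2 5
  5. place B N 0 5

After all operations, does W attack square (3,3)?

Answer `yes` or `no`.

Op 1: place BQ@(3,4)
Op 2: place BQ@(0,4)
Op 3: place WN@(1,4)
Op 4: place WN@(2,5)
Op 5: place BN@(0,5)
Per-piece attacks for W:
  WN@(1,4): attacks (3,5) (2,2) (3,3) (0,2)
  WN@(2,5): attacks (3,3) (4,4) (1,3) (0,4)
W attacks (3,3): yes

Answer: yes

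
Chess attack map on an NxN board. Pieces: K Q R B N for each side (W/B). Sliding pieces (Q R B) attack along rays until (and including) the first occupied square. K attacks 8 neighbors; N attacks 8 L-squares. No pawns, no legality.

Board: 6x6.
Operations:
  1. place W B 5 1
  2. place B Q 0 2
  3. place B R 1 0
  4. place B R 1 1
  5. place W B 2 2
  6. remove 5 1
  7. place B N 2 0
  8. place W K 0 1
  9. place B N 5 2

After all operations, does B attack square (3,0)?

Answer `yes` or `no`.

Op 1: place WB@(5,1)
Op 2: place BQ@(0,2)
Op 3: place BR@(1,0)
Op 4: place BR@(1,1)
Op 5: place WB@(2,2)
Op 6: remove (5,1)
Op 7: place BN@(2,0)
Op 8: place WK@(0,1)
Op 9: place BN@(5,2)
Per-piece attacks for B:
  BQ@(0,2): attacks (0,3) (0,4) (0,5) (0,1) (1,2) (2,2) (1,3) (2,4) (3,5) (1,1) [ray(0,-1) blocked at (0,1); ray(1,0) blocked at (2,2); ray(1,-1) blocked at (1,1)]
  BR@(1,0): attacks (1,1) (2,0) (0,0) [ray(0,1) blocked at (1,1); ray(1,0) blocked at (2,0)]
  BR@(1,1): attacks (1,2) (1,3) (1,4) (1,5) (1,0) (2,1) (3,1) (4,1) (5,1) (0,1) [ray(0,-1) blocked at (1,0); ray(-1,0) blocked at (0,1)]
  BN@(2,0): attacks (3,2) (4,1) (1,2) (0,1)
  BN@(5,2): attacks (4,4) (3,3) (4,0) (3,1)
B attacks (3,0): no

Answer: no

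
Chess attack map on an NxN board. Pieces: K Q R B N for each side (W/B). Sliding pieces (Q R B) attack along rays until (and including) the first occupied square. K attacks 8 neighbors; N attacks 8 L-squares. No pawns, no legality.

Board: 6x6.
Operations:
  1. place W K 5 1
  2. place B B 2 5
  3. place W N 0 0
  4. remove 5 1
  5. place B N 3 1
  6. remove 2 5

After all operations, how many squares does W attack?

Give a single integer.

Op 1: place WK@(5,1)
Op 2: place BB@(2,5)
Op 3: place WN@(0,0)
Op 4: remove (5,1)
Op 5: place BN@(3,1)
Op 6: remove (2,5)
Per-piece attacks for W:
  WN@(0,0): attacks (1,2) (2,1)
Union (2 distinct): (1,2) (2,1)

Answer: 2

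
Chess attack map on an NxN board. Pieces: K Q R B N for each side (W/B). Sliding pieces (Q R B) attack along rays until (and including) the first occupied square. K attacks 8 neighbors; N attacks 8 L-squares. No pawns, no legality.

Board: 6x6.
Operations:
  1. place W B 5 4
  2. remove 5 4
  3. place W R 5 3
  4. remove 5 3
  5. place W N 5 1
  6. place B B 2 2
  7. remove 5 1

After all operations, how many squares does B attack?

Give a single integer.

Op 1: place WB@(5,4)
Op 2: remove (5,4)
Op 3: place WR@(5,3)
Op 4: remove (5,3)
Op 5: place WN@(5,1)
Op 6: place BB@(2,2)
Op 7: remove (5,1)
Per-piece attacks for B:
  BB@(2,2): attacks (3,3) (4,4) (5,5) (3,1) (4,0) (1,3) (0,4) (1,1) (0,0)
Union (9 distinct): (0,0) (0,4) (1,1) (1,3) (3,1) (3,3) (4,0) (4,4) (5,5)

Answer: 9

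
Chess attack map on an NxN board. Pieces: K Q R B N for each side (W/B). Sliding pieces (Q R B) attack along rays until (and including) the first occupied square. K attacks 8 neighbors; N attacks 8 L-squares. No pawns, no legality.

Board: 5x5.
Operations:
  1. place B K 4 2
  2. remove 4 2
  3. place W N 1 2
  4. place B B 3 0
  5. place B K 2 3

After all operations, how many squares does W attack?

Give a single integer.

Answer: 6

Derivation:
Op 1: place BK@(4,2)
Op 2: remove (4,2)
Op 3: place WN@(1,2)
Op 4: place BB@(3,0)
Op 5: place BK@(2,3)
Per-piece attacks for W:
  WN@(1,2): attacks (2,4) (3,3) (0,4) (2,0) (3,1) (0,0)
Union (6 distinct): (0,0) (0,4) (2,0) (2,4) (3,1) (3,3)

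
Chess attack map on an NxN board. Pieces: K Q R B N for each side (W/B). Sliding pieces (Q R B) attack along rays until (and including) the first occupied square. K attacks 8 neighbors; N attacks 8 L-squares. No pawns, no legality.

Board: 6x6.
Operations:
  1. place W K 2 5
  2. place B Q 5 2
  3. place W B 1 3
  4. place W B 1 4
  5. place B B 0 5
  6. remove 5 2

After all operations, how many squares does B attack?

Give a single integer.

Answer: 1

Derivation:
Op 1: place WK@(2,5)
Op 2: place BQ@(5,2)
Op 3: place WB@(1,3)
Op 4: place WB@(1,4)
Op 5: place BB@(0,5)
Op 6: remove (5,2)
Per-piece attacks for B:
  BB@(0,5): attacks (1,4) [ray(1,-1) blocked at (1,4)]
Union (1 distinct): (1,4)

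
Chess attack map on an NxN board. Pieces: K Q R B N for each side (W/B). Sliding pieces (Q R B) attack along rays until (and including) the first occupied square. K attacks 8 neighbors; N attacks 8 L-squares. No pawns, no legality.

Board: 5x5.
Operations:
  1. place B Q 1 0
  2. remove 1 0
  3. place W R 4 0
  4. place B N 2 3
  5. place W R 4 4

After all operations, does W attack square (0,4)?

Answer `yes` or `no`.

Answer: yes

Derivation:
Op 1: place BQ@(1,0)
Op 2: remove (1,0)
Op 3: place WR@(4,0)
Op 4: place BN@(2,3)
Op 5: place WR@(4,4)
Per-piece attacks for W:
  WR@(4,0): attacks (4,1) (4,2) (4,3) (4,4) (3,0) (2,0) (1,0) (0,0) [ray(0,1) blocked at (4,4)]
  WR@(4,4): attacks (4,3) (4,2) (4,1) (4,0) (3,4) (2,4) (1,4) (0,4) [ray(0,-1) blocked at (4,0)]
W attacks (0,4): yes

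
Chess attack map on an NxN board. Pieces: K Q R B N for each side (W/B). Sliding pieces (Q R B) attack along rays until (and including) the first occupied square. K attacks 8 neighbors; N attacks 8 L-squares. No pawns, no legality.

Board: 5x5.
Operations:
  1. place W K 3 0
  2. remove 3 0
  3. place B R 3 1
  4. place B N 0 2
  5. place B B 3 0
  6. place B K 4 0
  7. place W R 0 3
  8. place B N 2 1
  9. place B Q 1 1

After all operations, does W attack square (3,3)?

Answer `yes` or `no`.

Op 1: place WK@(3,0)
Op 2: remove (3,0)
Op 3: place BR@(3,1)
Op 4: place BN@(0,2)
Op 5: place BB@(3,0)
Op 6: place BK@(4,0)
Op 7: place WR@(0,3)
Op 8: place BN@(2,1)
Op 9: place BQ@(1,1)
Per-piece attacks for W:
  WR@(0,3): attacks (0,4) (0,2) (1,3) (2,3) (3,3) (4,3) [ray(0,-1) blocked at (0,2)]
W attacks (3,3): yes

Answer: yes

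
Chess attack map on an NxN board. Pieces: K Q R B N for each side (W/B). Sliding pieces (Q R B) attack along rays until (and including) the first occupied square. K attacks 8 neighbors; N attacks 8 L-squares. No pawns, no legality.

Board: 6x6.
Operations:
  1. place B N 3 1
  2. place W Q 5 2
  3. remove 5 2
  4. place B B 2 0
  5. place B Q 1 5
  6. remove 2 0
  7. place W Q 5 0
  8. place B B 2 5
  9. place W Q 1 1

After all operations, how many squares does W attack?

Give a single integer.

Op 1: place BN@(3,1)
Op 2: place WQ@(5,2)
Op 3: remove (5,2)
Op 4: place BB@(2,0)
Op 5: place BQ@(1,5)
Op 6: remove (2,0)
Op 7: place WQ@(5,0)
Op 8: place BB@(2,5)
Op 9: place WQ@(1,1)
Per-piece attacks for W:
  WQ@(1,1): attacks (1,2) (1,3) (1,4) (1,5) (1,0) (2,1) (3,1) (0,1) (2,2) (3,3) (4,4) (5,5) (2,0) (0,2) (0,0) [ray(0,1) blocked at (1,5); ray(1,0) blocked at (3,1)]
  WQ@(5,0): attacks (5,1) (5,2) (5,3) (5,4) (5,5) (4,0) (3,0) (2,0) (1,0) (0,0) (4,1) (3,2) (2,3) (1,4) (0,5)
Union (25 distinct): (0,0) (0,1) (0,2) (0,5) (1,0) (1,2) (1,3) (1,4) (1,5) (2,0) (2,1) (2,2) (2,3) (3,0) (3,1) (3,2) (3,3) (4,0) (4,1) (4,4) (5,1) (5,2) (5,3) (5,4) (5,5)

Answer: 25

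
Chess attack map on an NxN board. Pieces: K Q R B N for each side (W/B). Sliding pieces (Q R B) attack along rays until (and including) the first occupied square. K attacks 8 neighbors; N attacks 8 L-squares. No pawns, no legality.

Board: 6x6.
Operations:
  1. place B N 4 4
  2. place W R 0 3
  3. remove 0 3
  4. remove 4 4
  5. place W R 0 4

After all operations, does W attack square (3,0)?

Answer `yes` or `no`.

Op 1: place BN@(4,4)
Op 2: place WR@(0,3)
Op 3: remove (0,3)
Op 4: remove (4,4)
Op 5: place WR@(0,4)
Per-piece attacks for W:
  WR@(0,4): attacks (0,5) (0,3) (0,2) (0,1) (0,0) (1,4) (2,4) (3,4) (4,4) (5,4)
W attacks (3,0): no

Answer: no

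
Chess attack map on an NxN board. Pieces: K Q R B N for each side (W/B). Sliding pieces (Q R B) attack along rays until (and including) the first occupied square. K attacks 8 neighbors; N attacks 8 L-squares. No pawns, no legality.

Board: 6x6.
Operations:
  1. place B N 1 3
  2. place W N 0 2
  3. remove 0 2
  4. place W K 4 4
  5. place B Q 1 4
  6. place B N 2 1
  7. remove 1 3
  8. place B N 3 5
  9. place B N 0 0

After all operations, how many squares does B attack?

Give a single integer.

Answer: 25

Derivation:
Op 1: place BN@(1,3)
Op 2: place WN@(0,2)
Op 3: remove (0,2)
Op 4: place WK@(4,4)
Op 5: place BQ@(1,4)
Op 6: place BN@(2,1)
Op 7: remove (1,3)
Op 8: place BN@(3,5)
Op 9: place BN@(0,0)
Per-piece attacks for B:
  BN@(0,0): attacks (1,2) (2,1)
  BQ@(1,4): attacks (1,5) (1,3) (1,2) (1,1) (1,0) (2,4) (3,4) (4,4) (0,4) (2,5) (2,3) (3,2) (4,1) (5,0) (0,5) (0,3) [ray(1,0) blocked at (4,4)]
  BN@(2,1): attacks (3,3) (4,2) (1,3) (0,2) (4,0) (0,0)
  BN@(3,5): attacks (4,3) (5,4) (2,3) (1,4)
Union (25 distinct): (0,0) (0,2) (0,3) (0,4) (0,5) (1,0) (1,1) (1,2) (1,3) (1,4) (1,5) (2,1) (2,3) (2,4) (2,5) (3,2) (3,3) (3,4) (4,0) (4,1) (4,2) (4,3) (4,4) (5,0) (5,4)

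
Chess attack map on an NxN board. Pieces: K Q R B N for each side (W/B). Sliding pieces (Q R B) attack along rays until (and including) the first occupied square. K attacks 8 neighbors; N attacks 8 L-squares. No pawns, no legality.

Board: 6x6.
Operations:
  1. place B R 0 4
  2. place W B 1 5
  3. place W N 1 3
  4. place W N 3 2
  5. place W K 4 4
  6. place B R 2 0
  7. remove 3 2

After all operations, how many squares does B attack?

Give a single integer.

Op 1: place BR@(0,4)
Op 2: place WB@(1,5)
Op 3: place WN@(1,3)
Op 4: place WN@(3,2)
Op 5: place WK@(4,4)
Op 6: place BR@(2,0)
Op 7: remove (3,2)
Per-piece attacks for B:
  BR@(0,4): attacks (0,5) (0,3) (0,2) (0,1) (0,0) (1,4) (2,4) (3,4) (4,4) [ray(1,0) blocked at (4,4)]
  BR@(2,0): attacks (2,1) (2,2) (2,3) (2,4) (2,5) (3,0) (4,0) (5,0) (1,0) (0,0)
Union (17 distinct): (0,0) (0,1) (0,2) (0,3) (0,5) (1,0) (1,4) (2,1) (2,2) (2,3) (2,4) (2,5) (3,0) (3,4) (4,0) (4,4) (5,0)

Answer: 17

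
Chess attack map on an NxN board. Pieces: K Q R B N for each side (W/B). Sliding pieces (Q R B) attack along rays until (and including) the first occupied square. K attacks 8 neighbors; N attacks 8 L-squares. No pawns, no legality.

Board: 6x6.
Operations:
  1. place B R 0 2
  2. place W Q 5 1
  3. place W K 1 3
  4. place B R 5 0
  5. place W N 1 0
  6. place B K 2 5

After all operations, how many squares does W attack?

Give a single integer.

Answer: 22

Derivation:
Op 1: place BR@(0,2)
Op 2: place WQ@(5,1)
Op 3: place WK@(1,3)
Op 4: place BR@(5,0)
Op 5: place WN@(1,0)
Op 6: place BK@(2,5)
Per-piece attacks for W:
  WN@(1,0): attacks (2,2) (3,1) (0,2)
  WK@(1,3): attacks (1,4) (1,2) (2,3) (0,3) (2,4) (2,2) (0,4) (0,2)
  WQ@(5,1): attacks (5,2) (5,3) (5,4) (5,5) (5,0) (4,1) (3,1) (2,1) (1,1) (0,1) (4,2) (3,3) (2,4) (1,5) (4,0) [ray(0,-1) blocked at (5,0)]
Union (22 distinct): (0,1) (0,2) (0,3) (0,4) (1,1) (1,2) (1,4) (1,5) (2,1) (2,2) (2,3) (2,4) (3,1) (3,3) (4,0) (4,1) (4,2) (5,0) (5,2) (5,3) (5,4) (5,5)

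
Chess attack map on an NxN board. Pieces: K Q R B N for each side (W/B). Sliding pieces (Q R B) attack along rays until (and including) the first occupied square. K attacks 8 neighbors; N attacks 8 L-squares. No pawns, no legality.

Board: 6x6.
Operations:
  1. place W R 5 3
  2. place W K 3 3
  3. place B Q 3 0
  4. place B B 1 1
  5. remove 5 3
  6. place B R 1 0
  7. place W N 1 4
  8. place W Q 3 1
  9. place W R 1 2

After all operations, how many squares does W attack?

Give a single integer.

Op 1: place WR@(5,3)
Op 2: place WK@(3,3)
Op 3: place BQ@(3,0)
Op 4: place BB@(1,1)
Op 5: remove (5,3)
Op 6: place BR@(1,0)
Op 7: place WN@(1,4)
Op 8: place WQ@(3,1)
Op 9: place WR@(1,2)
Per-piece attacks for W:
  WR@(1,2): attacks (1,3) (1,4) (1,1) (2,2) (3,2) (4,2) (5,2) (0,2) [ray(0,1) blocked at (1,4); ray(0,-1) blocked at (1,1)]
  WN@(1,4): attacks (3,5) (2,2) (3,3) (0,2)
  WQ@(3,1): attacks (3,2) (3,3) (3,0) (4,1) (5,1) (2,1) (1,1) (4,2) (5,3) (4,0) (2,2) (1,3) (0,4) (2,0) [ray(0,1) blocked at (3,3); ray(0,-1) blocked at (3,0); ray(-1,0) blocked at (1,1)]
  WK@(3,3): attacks (3,4) (3,2) (4,3) (2,3) (4,4) (4,2) (2,4) (2,2)
Union (23 distinct): (0,2) (0,4) (1,1) (1,3) (1,4) (2,0) (2,1) (2,2) (2,3) (2,4) (3,0) (3,2) (3,3) (3,4) (3,5) (4,0) (4,1) (4,2) (4,3) (4,4) (5,1) (5,2) (5,3)

Answer: 23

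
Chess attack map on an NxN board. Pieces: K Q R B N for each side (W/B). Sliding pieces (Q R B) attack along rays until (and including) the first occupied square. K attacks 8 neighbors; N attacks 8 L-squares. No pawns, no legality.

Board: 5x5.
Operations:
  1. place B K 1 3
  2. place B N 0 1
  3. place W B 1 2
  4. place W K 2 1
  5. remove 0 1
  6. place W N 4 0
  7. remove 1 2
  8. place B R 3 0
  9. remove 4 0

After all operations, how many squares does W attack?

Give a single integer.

Answer: 8

Derivation:
Op 1: place BK@(1,3)
Op 2: place BN@(0,1)
Op 3: place WB@(1,2)
Op 4: place WK@(2,1)
Op 5: remove (0,1)
Op 6: place WN@(4,0)
Op 7: remove (1,2)
Op 8: place BR@(3,0)
Op 9: remove (4,0)
Per-piece attacks for W:
  WK@(2,1): attacks (2,2) (2,0) (3,1) (1,1) (3,2) (3,0) (1,2) (1,0)
Union (8 distinct): (1,0) (1,1) (1,2) (2,0) (2,2) (3,0) (3,1) (3,2)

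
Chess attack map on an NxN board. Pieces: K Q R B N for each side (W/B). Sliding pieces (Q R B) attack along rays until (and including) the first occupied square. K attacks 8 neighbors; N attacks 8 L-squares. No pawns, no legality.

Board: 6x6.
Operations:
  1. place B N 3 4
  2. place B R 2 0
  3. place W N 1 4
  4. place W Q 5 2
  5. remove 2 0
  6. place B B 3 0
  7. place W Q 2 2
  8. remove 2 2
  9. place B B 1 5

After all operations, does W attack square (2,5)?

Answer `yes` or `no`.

Op 1: place BN@(3,4)
Op 2: place BR@(2,0)
Op 3: place WN@(1,4)
Op 4: place WQ@(5,2)
Op 5: remove (2,0)
Op 6: place BB@(3,0)
Op 7: place WQ@(2,2)
Op 8: remove (2,2)
Op 9: place BB@(1,5)
Per-piece attacks for W:
  WN@(1,4): attacks (3,5) (2,2) (3,3) (0,2)
  WQ@(5,2): attacks (5,3) (5,4) (5,5) (5,1) (5,0) (4,2) (3,2) (2,2) (1,2) (0,2) (4,3) (3,4) (4,1) (3,0) [ray(-1,1) blocked at (3,4); ray(-1,-1) blocked at (3,0)]
W attacks (2,5): no

Answer: no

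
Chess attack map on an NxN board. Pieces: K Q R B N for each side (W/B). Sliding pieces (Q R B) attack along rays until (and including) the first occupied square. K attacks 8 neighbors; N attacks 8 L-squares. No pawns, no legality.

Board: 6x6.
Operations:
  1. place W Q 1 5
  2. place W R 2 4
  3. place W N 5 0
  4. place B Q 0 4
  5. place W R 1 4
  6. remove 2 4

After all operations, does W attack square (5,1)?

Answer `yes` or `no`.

Op 1: place WQ@(1,5)
Op 2: place WR@(2,4)
Op 3: place WN@(5,0)
Op 4: place BQ@(0,4)
Op 5: place WR@(1,4)
Op 6: remove (2,4)
Per-piece attacks for W:
  WR@(1,4): attacks (1,5) (1,3) (1,2) (1,1) (1,0) (2,4) (3,4) (4,4) (5,4) (0,4) [ray(0,1) blocked at (1,5); ray(-1,0) blocked at (0,4)]
  WQ@(1,5): attacks (1,4) (2,5) (3,5) (4,5) (5,5) (0,5) (2,4) (3,3) (4,2) (5,1) (0,4) [ray(0,-1) blocked at (1,4); ray(-1,-1) blocked at (0,4)]
  WN@(5,0): attacks (4,2) (3,1)
W attacks (5,1): yes

Answer: yes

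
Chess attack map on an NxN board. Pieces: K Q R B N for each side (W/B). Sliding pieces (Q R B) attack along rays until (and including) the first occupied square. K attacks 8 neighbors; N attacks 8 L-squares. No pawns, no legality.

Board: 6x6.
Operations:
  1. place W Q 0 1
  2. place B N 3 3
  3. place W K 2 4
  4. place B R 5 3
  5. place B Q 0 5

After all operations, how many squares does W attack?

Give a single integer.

Op 1: place WQ@(0,1)
Op 2: place BN@(3,3)
Op 3: place WK@(2,4)
Op 4: place BR@(5,3)
Op 5: place BQ@(0,5)
Per-piece attacks for W:
  WQ@(0,1): attacks (0,2) (0,3) (0,4) (0,5) (0,0) (1,1) (2,1) (3,1) (4,1) (5,1) (1,2) (2,3) (3,4) (4,5) (1,0) [ray(0,1) blocked at (0,5)]
  WK@(2,4): attacks (2,5) (2,3) (3,4) (1,4) (3,5) (3,3) (1,5) (1,3)
Union (21 distinct): (0,0) (0,2) (0,3) (0,4) (0,5) (1,0) (1,1) (1,2) (1,3) (1,4) (1,5) (2,1) (2,3) (2,5) (3,1) (3,3) (3,4) (3,5) (4,1) (4,5) (5,1)

Answer: 21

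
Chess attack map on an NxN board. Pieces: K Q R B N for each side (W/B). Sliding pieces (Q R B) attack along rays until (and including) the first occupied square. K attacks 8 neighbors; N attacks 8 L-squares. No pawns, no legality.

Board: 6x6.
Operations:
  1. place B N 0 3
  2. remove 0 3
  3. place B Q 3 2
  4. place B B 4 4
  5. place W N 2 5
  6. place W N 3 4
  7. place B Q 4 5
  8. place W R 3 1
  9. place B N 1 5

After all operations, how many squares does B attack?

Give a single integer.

Answer: 25

Derivation:
Op 1: place BN@(0,3)
Op 2: remove (0,3)
Op 3: place BQ@(3,2)
Op 4: place BB@(4,4)
Op 5: place WN@(2,5)
Op 6: place WN@(3,4)
Op 7: place BQ@(4,5)
Op 8: place WR@(3,1)
Op 9: place BN@(1,5)
Per-piece attacks for B:
  BN@(1,5): attacks (2,3) (3,4) (0,3)
  BQ@(3,2): attacks (3,3) (3,4) (3,1) (4,2) (5,2) (2,2) (1,2) (0,2) (4,3) (5,4) (4,1) (5,0) (2,3) (1,4) (0,5) (2,1) (1,0) [ray(0,1) blocked at (3,4); ray(0,-1) blocked at (3,1)]
  BB@(4,4): attacks (5,5) (5,3) (3,5) (3,3) (2,2) (1,1) (0,0)
  BQ@(4,5): attacks (4,4) (5,5) (3,5) (2,5) (5,4) (3,4) [ray(0,-1) blocked at (4,4); ray(-1,0) blocked at (2,5); ray(-1,-1) blocked at (3,4)]
Union (25 distinct): (0,0) (0,2) (0,3) (0,5) (1,0) (1,1) (1,2) (1,4) (2,1) (2,2) (2,3) (2,5) (3,1) (3,3) (3,4) (3,5) (4,1) (4,2) (4,3) (4,4) (5,0) (5,2) (5,3) (5,4) (5,5)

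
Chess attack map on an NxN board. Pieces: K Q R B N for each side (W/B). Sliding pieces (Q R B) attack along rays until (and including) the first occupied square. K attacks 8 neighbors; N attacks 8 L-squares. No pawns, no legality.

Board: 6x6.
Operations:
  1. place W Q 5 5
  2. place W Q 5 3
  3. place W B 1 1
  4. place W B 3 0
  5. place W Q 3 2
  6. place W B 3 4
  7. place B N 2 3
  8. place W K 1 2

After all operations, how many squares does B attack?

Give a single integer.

Op 1: place WQ@(5,5)
Op 2: place WQ@(5,3)
Op 3: place WB@(1,1)
Op 4: place WB@(3,0)
Op 5: place WQ@(3,2)
Op 6: place WB@(3,4)
Op 7: place BN@(2,3)
Op 8: place WK@(1,2)
Per-piece attacks for B:
  BN@(2,3): attacks (3,5) (4,4) (1,5) (0,4) (3,1) (4,2) (1,1) (0,2)
Union (8 distinct): (0,2) (0,4) (1,1) (1,5) (3,1) (3,5) (4,2) (4,4)

Answer: 8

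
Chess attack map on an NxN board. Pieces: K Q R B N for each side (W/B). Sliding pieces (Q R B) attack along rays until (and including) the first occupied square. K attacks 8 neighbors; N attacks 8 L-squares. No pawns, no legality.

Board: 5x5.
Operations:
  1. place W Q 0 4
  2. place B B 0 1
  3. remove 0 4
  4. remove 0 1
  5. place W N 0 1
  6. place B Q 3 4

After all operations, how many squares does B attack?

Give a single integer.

Answer: 12

Derivation:
Op 1: place WQ@(0,4)
Op 2: place BB@(0,1)
Op 3: remove (0,4)
Op 4: remove (0,1)
Op 5: place WN@(0,1)
Op 6: place BQ@(3,4)
Per-piece attacks for B:
  BQ@(3,4): attacks (3,3) (3,2) (3,1) (3,0) (4,4) (2,4) (1,4) (0,4) (4,3) (2,3) (1,2) (0,1) [ray(-1,-1) blocked at (0,1)]
Union (12 distinct): (0,1) (0,4) (1,2) (1,4) (2,3) (2,4) (3,0) (3,1) (3,2) (3,3) (4,3) (4,4)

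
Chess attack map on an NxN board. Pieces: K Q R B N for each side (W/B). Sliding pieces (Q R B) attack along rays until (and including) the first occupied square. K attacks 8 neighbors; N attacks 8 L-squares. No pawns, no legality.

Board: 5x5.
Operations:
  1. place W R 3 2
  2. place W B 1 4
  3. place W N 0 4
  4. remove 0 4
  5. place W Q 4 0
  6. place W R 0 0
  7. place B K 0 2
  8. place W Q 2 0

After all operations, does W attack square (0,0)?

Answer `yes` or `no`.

Answer: yes

Derivation:
Op 1: place WR@(3,2)
Op 2: place WB@(1,4)
Op 3: place WN@(0,4)
Op 4: remove (0,4)
Op 5: place WQ@(4,0)
Op 6: place WR@(0,0)
Op 7: place BK@(0,2)
Op 8: place WQ@(2,0)
Per-piece attacks for W:
  WR@(0,0): attacks (0,1) (0,2) (1,0) (2,0) [ray(0,1) blocked at (0,2); ray(1,0) blocked at (2,0)]
  WB@(1,4): attacks (2,3) (3,2) (0,3) [ray(1,-1) blocked at (3,2)]
  WQ@(2,0): attacks (2,1) (2,2) (2,3) (2,4) (3,0) (4,0) (1,0) (0,0) (3,1) (4,2) (1,1) (0,2) [ray(1,0) blocked at (4,0); ray(-1,0) blocked at (0,0); ray(-1,1) blocked at (0,2)]
  WR@(3,2): attacks (3,3) (3,4) (3,1) (3,0) (4,2) (2,2) (1,2) (0,2) [ray(-1,0) blocked at (0,2)]
  WQ@(4,0): attacks (4,1) (4,2) (4,3) (4,4) (3,0) (2,0) (3,1) (2,2) (1,3) (0,4) [ray(-1,0) blocked at (2,0)]
W attacks (0,0): yes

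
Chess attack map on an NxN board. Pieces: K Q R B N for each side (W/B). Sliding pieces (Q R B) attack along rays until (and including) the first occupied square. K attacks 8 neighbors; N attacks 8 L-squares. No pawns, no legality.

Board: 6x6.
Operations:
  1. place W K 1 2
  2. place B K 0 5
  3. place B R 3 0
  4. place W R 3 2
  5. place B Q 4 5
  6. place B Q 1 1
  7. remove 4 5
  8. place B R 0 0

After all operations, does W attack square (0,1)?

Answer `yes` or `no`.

Op 1: place WK@(1,2)
Op 2: place BK@(0,5)
Op 3: place BR@(3,0)
Op 4: place WR@(3,2)
Op 5: place BQ@(4,5)
Op 6: place BQ@(1,1)
Op 7: remove (4,5)
Op 8: place BR@(0,0)
Per-piece attacks for W:
  WK@(1,2): attacks (1,3) (1,1) (2,2) (0,2) (2,3) (2,1) (0,3) (0,1)
  WR@(3,2): attacks (3,3) (3,4) (3,5) (3,1) (3,0) (4,2) (5,2) (2,2) (1,2) [ray(0,-1) blocked at (3,0); ray(-1,0) blocked at (1,2)]
W attacks (0,1): yes

Answer: yes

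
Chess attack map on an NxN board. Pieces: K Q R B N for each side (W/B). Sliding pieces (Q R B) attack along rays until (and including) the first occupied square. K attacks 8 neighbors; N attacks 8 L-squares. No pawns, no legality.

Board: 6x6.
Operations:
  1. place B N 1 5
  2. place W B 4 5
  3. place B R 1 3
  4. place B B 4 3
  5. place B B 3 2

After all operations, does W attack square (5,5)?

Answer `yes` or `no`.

Op 1: place BN@(1,5)
Op 2: place WB@(4,5)
Op 3: place BR@(1,3)
Op 4: place BB@(4,3)
Op 5: place BB@(3,2)
Per-piece attacks for W:
  WB@(4,5): attacks (5,4) (3,4) (2,3) (1,2) (0,1)
W attacks (5,5): no

Answer: no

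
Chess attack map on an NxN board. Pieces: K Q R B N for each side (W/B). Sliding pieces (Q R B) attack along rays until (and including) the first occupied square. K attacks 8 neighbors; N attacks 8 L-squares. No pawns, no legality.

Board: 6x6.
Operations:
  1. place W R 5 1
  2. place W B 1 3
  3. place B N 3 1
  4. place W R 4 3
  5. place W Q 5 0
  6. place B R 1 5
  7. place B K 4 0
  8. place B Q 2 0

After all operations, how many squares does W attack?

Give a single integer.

Op 1: place WR@(5,1)
Op 2: place WB@(1,3)
Op 3: place BN@(3,1)
Op 4: place WR@(4,3)
Op 5: place WQ@(5,0)
Op 6: place BR@(1,5)
Op 7: place BK@(4,0)
Op 8: place BQ@(2,0)
Per-piece attacks for W:
  WB@(1,3): attacks (2,4) (3,5) (2,2) (3,1) (0,4) (0,2) [ray(1,-1) blocked at (3,1)]
  WR@(4,3): attacks (4,4) (4,5) (4,2) (4,1) (4,0) (5,3) (3,3) (2,3) (1,3) [ray(0,-1) blocked at (4,0); ray(-1,0) blocked at (1,3)]
  WQ@(5,0): attacks (5,1) (4,0) (4,1) (3,2) (2,3) (1,4) (0,5) [ray(0,1) blocked at (5,1); ray(-1,0) blocked at (4,0)]
  WR@(5,1): attacks (5,2) (5,3) (5,4) (5,5) (5,0) (4,1) (3,1) [ray(0,-1) blocked at (5,0); ray(-1,0) blocked at (3,1)]
Union (23 distinct): (0,2) (0,4) (0,5) (1,3) (1,4) (2,2) (2,3) (2,4) (3,1) (3,2) (3,3) (3,5) (4,0) (4,1) (4,2) (4,4) (4,5) (5,0) (5,1) (5,2) (5,3) (5,4) (5,5)

Answer: 23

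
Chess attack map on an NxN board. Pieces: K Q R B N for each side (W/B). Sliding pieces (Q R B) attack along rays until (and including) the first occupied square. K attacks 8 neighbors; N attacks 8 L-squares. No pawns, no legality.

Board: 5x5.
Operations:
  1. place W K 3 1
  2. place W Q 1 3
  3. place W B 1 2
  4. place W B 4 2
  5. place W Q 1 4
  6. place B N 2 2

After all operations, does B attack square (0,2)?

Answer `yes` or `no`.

Op 1: place WK@(3,1)
Op 2: place WQ@(1,3)
Op 3: place WB@(1,2)
Op 4: place WB@(4,2)
Op 5: place WQ@(1,4)
Op 6: place BN@(2,2)
Per-piece attacks for B:
  BN@(2,2): attacks (3,4) (4,3) (1,4) (0,3) (3,0) (4,1) (1,0) (0,1)
B attacks (0,2): no

Answer: no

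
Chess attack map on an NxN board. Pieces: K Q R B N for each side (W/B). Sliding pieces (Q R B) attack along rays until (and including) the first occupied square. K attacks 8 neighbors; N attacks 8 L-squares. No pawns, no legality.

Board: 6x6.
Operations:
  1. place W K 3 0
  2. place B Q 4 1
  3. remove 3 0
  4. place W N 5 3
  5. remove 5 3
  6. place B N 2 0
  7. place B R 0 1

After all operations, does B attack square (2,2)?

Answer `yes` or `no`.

Op 1: place WK@(3,0)
Op 2: place BQ@(4,1)
Op 3: remove (3,0)
Op 4: place WN@(5,3)
Op 5: remove (5,3)
Op 6: place BN@(2,0)
Op 7: place BR@(0,1)
Per-piece attacks for B:
  BR@(0,1): attacks (0,2) (0,3) (0,4) (0,5) (0,0) (1,1) (2,1) (3,1) (4,1) [ray(1,0) blocked at (4,1)]
  BN@(2,0): attacks (3,2) (4,1) (1,2) (0,1)
  BQ@(4,1): attacks (4,2) (4,3) (4,4) (4,5) (4,0) (5,1) (3,1) (2,1) (1,1) (0,1) (5,2) (5,0) (3,2) (2,3) (1,4) (0,5) (3,0) [ray(-1,0) blocked at (0,1)]
B attacks (2,2): no

Answer: no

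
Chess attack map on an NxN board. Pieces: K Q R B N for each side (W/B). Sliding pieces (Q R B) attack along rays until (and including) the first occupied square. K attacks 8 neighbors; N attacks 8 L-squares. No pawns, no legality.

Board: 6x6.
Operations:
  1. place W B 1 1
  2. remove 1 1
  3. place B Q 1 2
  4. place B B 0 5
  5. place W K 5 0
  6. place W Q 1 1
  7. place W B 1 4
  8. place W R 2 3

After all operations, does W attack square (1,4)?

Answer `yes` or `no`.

Answer: no

Derivation:
Op 1: place WB@(1,1)
Op 2: remove (1,1)
Op 3: place BQ@(1,2)
Op 4: place BB@(0,5)
Op 5: place WK@(5,0)
Op 6: place WQ@(1,1)
Op 7: place WB@(1,4)
Op 8: place WR@(2,3)
Per-piece attacks for W:
  WQ@(1,1): attacks (1,2) (1,0) (2,1) (3,1) (4,1) (5,1) (0,1) (2,2) (3,3) (4,4) (5,5) (2,0) (0,2) (0,0) [ray(0,1) blocked at (1,2)]
  WB@(1,4): attacks (2,5) (2,3) (0,5) (0,3) [ray(1,-1) blocked at (2,3); ray(-1,1) blocked at (0,5)]
  WR@(2,3): attacks (2,4) (2,5) (2,2) (2,1) (2,0) (3,3) (4,3) (5,3) (1,3) (0,3)
  WK@(5,0): attacks (5,1) (4,0) (4,1)
W attacks (1,4): no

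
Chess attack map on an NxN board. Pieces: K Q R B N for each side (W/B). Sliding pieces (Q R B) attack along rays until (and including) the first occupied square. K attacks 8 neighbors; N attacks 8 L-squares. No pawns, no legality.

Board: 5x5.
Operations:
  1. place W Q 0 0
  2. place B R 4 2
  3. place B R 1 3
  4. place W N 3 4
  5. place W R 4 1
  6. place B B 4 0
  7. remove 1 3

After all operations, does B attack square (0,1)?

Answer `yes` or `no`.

Op 1: place WQ@(0,0)
Op 2: place BR@(4,2)
Op 3: place BR@(1,3)
Op 4: place WN@(3,4)
Op 5: place WR@(4,1)
Op 6: place BB@(4,0)
Op 7: remove (1,3)
Per-piece attacks for B:
  BB@(4,0): attacks (3,1) (2,2) (1,3) (0,4)
  BR@(4,2): attacks (4,3) (4,4) (4,1) (3,2) (2,2) (1,2) (0,2) [ray(0,-1) blocked at (4,1)]
B attacks (0,1): no

Answer: no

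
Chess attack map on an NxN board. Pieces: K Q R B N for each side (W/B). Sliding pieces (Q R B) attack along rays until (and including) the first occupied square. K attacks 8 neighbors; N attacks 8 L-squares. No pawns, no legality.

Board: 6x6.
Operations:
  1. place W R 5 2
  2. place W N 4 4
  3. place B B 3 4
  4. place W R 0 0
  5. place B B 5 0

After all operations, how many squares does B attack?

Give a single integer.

Op 1: place WR@(5,2)
Op 2: place WN@(4,4)
Op 3: place BB@(3,4)
Op 4: place WR@(0,0)
Op 5: place BB@(5,0)
Per-piece attacks for B:
  BB@(3,4): attacks (4,5) (4,3) (5,2) (2,5) (2,3) (1,2) (0,1) [ray(1,-1) blocked at (5,2)]
  BB@(5,0): attacks (4,1) (3,2) (2,3) (1,4) (0,5)
Union (11 distinct): (0,1) (0,5) (1,2) (1,4) (2,3) (2,5) (3,2) (4,1) (4,3) (4,5) (5,2)

Answer: 11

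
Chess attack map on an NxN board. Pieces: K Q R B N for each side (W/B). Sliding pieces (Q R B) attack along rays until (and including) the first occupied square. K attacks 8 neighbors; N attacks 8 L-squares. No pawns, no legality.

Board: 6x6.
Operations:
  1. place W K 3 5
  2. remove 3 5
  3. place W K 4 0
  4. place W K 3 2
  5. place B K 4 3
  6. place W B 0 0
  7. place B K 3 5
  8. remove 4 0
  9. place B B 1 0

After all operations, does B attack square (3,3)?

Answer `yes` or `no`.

Op 1: place WK@(3,5)
Op 2: remove (3,5)
Op 3: place WK@(4,0)
Op 4: place WK@(3,2)
Op 5: place BK@(4,3)
Op 6: place WB@(0,0)
Op 7: place BK@(3,5)
Op 8: remove (4,0)
Op 9: place BB@(1,0)
Per-piece attacks for B:
  BB@(1,0): attacks (2,1) (3,2) (0,1) [ray(1,1) blocked at (3,2)]
  BK@(3,5): attacks (3,4) (4,5) (2,5) (4,4) (2,4)
  BK@(4,3): attacks (4,4) (4,2) (5,3) (3,3) (5,4) (5,2) (3,4) (3,2)
B attacks (3,3): yes

Answer: yes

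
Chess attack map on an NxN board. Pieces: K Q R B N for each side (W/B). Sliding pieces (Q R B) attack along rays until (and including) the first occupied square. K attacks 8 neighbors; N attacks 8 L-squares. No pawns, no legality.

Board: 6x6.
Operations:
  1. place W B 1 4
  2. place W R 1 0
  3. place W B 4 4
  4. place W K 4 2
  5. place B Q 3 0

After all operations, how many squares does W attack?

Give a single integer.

Answer: 23

Derivation:
Op 1: place WB@(1,4)
Op 2: place WR@(1,0)
Op 3: place WB@(4,4)
Op 4: place WK@(4,2)
Op 5: place BQ@(3,0)
Per-piece attacks for W:
  WR@(1,0): attacks (1,1) (1,2) (1,3) (1,4) (2,0) (3,0) (0,0) [ray(0,1) blocked at (1,4); ray(1,0) blocked at (3,0)]
  WB@(1,4): attacks (2,5) (2,3) (3,2) (4,1) (5,0) (0,5) (0,3)
  WK@(4,2): attacks (4,3) (4,1) (5,2) (3,2) (5,3) (5,1) (3,3) (3,1)
  WB@(4,4): attacks (5,5) (5,3) (3,5) (3,3) (2,2) (1,1) (0,0)
Union (23 distinct): (0,0) (0,3) (0,5) (1,1) (1,2) (1,3) (1,4) (2,0) (2,2) (2,3) (2,5) (3,0) (3,1) (3,2) (3,3) (3,5) (4,1) (4,3) (5,0) (5,1) (5,2) (5,3) (5,5)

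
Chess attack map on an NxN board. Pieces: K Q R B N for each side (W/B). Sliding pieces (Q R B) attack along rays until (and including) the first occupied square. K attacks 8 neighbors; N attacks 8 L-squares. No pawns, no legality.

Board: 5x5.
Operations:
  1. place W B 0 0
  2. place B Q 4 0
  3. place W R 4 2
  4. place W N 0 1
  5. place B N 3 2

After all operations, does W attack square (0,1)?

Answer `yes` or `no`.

Answer: no

Derivation:
Op 1: place WB@(0,0)
Op 2: place BQ@(4,0)
Op 3: place WR@(4,2)
Op 4: place WN@(0,1)
Op 5: place BN@(3,2)
Per-piece attacks for W:
  WB@(0,0): attacks (1,1) (2,2) (3,3) (4,4)
  WN@(0,1): attacks (1,3) (2,2) (2,0)
  WR@(4,2): attacks (4,3) (4,4) (4,1) (4,0) (3,2) [ray(0,-1) blocked at (4,0); ray(-1,0) blocked at (3,2)]
W attacks (0,1): no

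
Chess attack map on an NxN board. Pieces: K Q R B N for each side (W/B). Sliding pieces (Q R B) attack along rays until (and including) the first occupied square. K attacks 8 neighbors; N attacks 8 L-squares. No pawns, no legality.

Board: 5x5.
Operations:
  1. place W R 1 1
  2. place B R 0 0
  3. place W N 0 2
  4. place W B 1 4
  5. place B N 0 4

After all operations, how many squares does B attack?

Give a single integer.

Op 1: place WR@(1,1)
Op 2: place BR@(0,0)
Op 3: place WN@(0,2)
Op 4: place WB@(1,4)
Op 5: place BN@(0,4)
Per-piece attacks for B:
  BR@(0,0): attacks (0,1) (0,2) (1,0) (2,0) (3,0) (4,0) [ray(0,1) blocked at (0,2)]
  BN@(0,4): attacks (1,2) (2,3)
Union (8 distinct): (0,1) (0,2) (1,0) (1,2) (2,0) (2,3) (3,0) (4,0)

Answer: 8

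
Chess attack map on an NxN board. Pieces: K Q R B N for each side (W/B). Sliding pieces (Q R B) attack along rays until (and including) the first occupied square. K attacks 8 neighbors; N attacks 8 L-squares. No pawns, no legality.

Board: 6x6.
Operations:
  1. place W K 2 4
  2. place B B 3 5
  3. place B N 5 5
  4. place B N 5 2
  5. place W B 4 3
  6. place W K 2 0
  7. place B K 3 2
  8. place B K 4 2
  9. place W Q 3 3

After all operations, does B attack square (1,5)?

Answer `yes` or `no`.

Op 1: place WK@(2,4)
Op 2: place BB@(3,5)
Op 3: place BN@(5,5)
Op 4: place BN@(5,2)
Op 5: place WB@(4,3)
Op 6: place WK@(2,0)
Op 7: place BK@(3,2)
Op 8: place BK@(4,2)
Op 9: place WQ@(3,3)
Per-piece attacks for B:
  BK@(3,2): attacks (3,3) (3,1) (4,2) (2,2) (4,3) (4,1) (2,3) (2,1)
  BB@(3,5): attacks (4,4) (5,3) (2,4) [ray(-1,-1) blocked at (2,4)]
  BK@(4,2): attacks (4,3) (4,1) (5,2) (3,2) (5,3) (5,1) (3,3) (3,1)
  BN@(5,2): attacks (4,4) (3,3) (4,0) (3,1)
  BN@(5,5): attacks (4,3) (3,4)
B attacks (1,5): no

Answer: no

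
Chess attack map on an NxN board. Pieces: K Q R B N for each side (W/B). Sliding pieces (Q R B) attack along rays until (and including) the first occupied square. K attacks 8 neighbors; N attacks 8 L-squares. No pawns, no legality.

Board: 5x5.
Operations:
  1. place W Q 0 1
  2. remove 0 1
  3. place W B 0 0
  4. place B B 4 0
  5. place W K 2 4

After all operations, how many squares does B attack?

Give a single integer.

Answer: 4

Derivation:
Op 1: place WQ@(0,1)
Op 2: remove (0,1)
Op 3: place WB@(0,0)
Op 4: place BB@(4,0)
Op 5: place WK@(2,4)
Per-piece attacks for B:
  BB@(4,0): attacks (3,1) (2,2) (1,3) (0,4)
Union (4 distinct): (0,4) (1,3) (2,2) (3,1)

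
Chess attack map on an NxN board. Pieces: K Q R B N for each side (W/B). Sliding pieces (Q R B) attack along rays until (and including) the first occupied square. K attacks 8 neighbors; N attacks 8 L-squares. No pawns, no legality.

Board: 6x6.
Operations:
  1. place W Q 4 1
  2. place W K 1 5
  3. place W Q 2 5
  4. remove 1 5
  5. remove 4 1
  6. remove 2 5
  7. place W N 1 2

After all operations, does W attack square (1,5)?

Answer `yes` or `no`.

Answer: no

Derivation:
Op 1: place WQ@(4,1)
Op 2: place WK@(1,5)
Op 3: place WQ@(2,5)
Op 4: remove (1,5)
Op 5: remove (4,1)
Op 6: remove (2,5)
Op 7: place WN@(1,2)
Per-piece attacks for W:
  WN@(1,2): attacks (2,4) (3,3) (0,4) (2,0) (3,1) (0,0)
W attacks (1,5): no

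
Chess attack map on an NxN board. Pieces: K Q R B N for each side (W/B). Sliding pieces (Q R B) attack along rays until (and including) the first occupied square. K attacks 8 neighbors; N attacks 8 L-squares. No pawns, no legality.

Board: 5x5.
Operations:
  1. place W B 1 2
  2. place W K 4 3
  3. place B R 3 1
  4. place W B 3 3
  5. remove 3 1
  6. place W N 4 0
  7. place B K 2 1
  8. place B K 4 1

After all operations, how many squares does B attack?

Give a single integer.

Op 1: place WB@(1,2)
Op 2: place WK@(4,3)
Op 3: place BR@(3,1)
Op 4: place WB@(3,3)
Op 5: remove (3,1)
Op 6: place WN@(4,0)
Op 7: place BK@(2,1)
Op 8: place BK@(4,1)
Per-piece attacks for B:
  BK@(2,1): attacks (2,2) (2,0) (3,1) (1,1) (3,2) (3,0) (1,2) (1,0)
  BK@(4,1): attacks (4,2) (4,0) (3,1) (3,2) (3,0)
Union (10 distinct): (1,0) (1,1) (1,2) (2,0) (2,2) (3,0) (3,1) (3,2) (4,0) (4,2)

Answer: 10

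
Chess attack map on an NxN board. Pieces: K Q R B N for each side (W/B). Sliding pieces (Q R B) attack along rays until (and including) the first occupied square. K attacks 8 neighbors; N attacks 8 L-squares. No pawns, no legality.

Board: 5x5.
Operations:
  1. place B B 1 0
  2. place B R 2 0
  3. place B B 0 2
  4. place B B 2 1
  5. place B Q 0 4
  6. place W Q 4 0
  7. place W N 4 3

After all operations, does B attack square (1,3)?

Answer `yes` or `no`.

Answer: yes

Derivation:
Op 1: place BB@(1,0)
Op 2: place BR@(2,0)
Op 3: place BB@(0,2)
Op 4: place BB@(2,1)
Op 5: place BQ@(0,4)
Op 6: place WQ@(4,0)
Op 7: place WN@(4,3)
Per-piece attacks for B:
  BB@(0,2): attacks (1,3) (2,4) (1,1) (2,0) [ray(1,-1) blocked at (2,0)]
  BQ@(0,4): attacks (0,3) (0,2) (1,4) (2,4) (3,4) (4,4) (1,3) (2,2) (3,1) (4,0) [ray(0,-1) blocked at (0,2); ray(1,-1) blocked at (4,0)]
  BB@(1,0): attacks (2,1) (0,1) [ray(1,1) blocked at (2,1)]
  BR@(2,0): attacks (2,1) (3,0) (4,0) (1,0) [ray(0,1) blocked at (2,1); ray(1,0) blocked at (4,0); ray(-1,0) blocked at (1,0)]
  BB@(2,1): attacks (3,2) (4,3) (3,0) (1,2) (0,3) (1,0) [ray(1,1) blocked at (4,3); ray(-1,-1) blocked at (1,0)]
B attacks (1,3): yes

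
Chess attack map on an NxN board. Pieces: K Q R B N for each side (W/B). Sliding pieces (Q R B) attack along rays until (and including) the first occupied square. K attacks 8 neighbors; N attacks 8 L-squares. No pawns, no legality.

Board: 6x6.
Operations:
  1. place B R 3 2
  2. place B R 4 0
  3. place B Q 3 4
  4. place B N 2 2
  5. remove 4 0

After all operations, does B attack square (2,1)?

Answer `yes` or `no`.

Op 1: place BR@(3,2)
Op 2: place BR@(4,0)
Op 3: place BQ@(3,4)
Op 4: place BN@(2,2)
Op 5: remove (4,0)
Per-piece attacks for B:
  BN@(2,2): attacks (3,4) (4,3) (1,4) (0,3) (3,0) (4,1) (1,0) (0,1)
  BR@(3,2): attacks (3,3) (3,4) (3,1) (3,0) (4,2) (5,2) (2,2) [ray(0,1) blocked at (3,4); ray(-1,0) blocked at (2,2)]
  BQ@(3,4): attacks (3,5) (3,3) (3,2) (4,4) (5,4) (2,4) (1,4) (0,4) (4,5) (4,3) (5,2) (2,5) (2,3) (1,2) (0,1) [ray(0,-1) blocked at (3,2)]
B attacks (2,1): no

Answer: no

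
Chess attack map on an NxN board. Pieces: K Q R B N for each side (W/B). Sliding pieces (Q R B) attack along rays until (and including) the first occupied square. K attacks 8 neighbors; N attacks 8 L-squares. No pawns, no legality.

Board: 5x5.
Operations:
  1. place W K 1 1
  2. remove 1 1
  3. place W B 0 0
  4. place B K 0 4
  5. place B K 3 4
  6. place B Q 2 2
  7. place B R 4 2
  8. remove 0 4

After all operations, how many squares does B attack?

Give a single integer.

Op 1: place WK@(1,1)
Op 2: remove (1,1)
Op 3: place WB@(0,0)
Op 4: place BK@(0,4)
Op 5: place BK@(3,4)
Op 6: place BQ@(2,2)
Op 7: place BR@(4,2)
Op 8: remove (0,4)
Per-piece attacks for B:
  BQ@(2,2): attacks (2,3) (2,4) (2,1) (2,0) (3,2) (4,2) (1,2) (0,2) (3,3) (4,4) (3,1) (4,0) (1,3) (0,4) (1,1) (0,0) [ray(1,0) blocked at (4,2); ray(-1,-1) blocked at (0,0)]
  BK@(3,4): attacks (3,3) (4,4) (2,4) (4,3) (2,3)
  BR@(4,2): attacks (4,3) (4,4) (4,1) (4,0) (3,2) (2,2) [ray(-1,0) blocked at (2,2)]
Union (19 distinct): (0,0) (0,2) (0,4) (1,1) (1,2) (1,3) (2,0) (2,1) (2,2) (2,3) (2,4) (3,1) (3,2) (3,3) (4,0) (4,1) (4,2) (4,3) (4,4)

Answer: 19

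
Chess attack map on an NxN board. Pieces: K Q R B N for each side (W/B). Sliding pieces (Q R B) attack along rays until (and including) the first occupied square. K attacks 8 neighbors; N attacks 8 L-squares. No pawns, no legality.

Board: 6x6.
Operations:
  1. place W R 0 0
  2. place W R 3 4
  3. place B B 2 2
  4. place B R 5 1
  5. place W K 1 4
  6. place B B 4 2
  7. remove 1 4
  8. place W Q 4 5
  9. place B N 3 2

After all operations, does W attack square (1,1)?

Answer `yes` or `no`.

Op 1: place WR@(0,0)
Op 2: place WR@(3,4)
Op 3: place BB@(2,2)
Op 4: place BR@(5,1)
Op 5: place WK@(1,4)
Op 6: place BB@(4,2)
Op 7: remove (1,4)
Op 8: place WQ@(4,5)
Op 9: place BN@(3,2)
Per-piece attacks for W:
  WR@(0,0): attacks (0,1) (0,2) (0,3) (0,4) (0,5) (1,0) (2,0) (3,0) (4,0) (5,0)
  WR@(3,4): attacks (3,5) (3,3) (3,2) (4,4) (5,4) (2,4) (1,4) (0,4) [ray(0,-1) blocked at (3,2)]
  WQ@(4,5): attacks (4,4) (4,3) (4,2) (5,5) (3,5) (2,5) (1,5) (0,5) (5,4) (3,4) [ray(0,-1) blocked at (4,2); ray(-1,-1) blocked at (3,4)]
W attacks (1,1): no

Answer: no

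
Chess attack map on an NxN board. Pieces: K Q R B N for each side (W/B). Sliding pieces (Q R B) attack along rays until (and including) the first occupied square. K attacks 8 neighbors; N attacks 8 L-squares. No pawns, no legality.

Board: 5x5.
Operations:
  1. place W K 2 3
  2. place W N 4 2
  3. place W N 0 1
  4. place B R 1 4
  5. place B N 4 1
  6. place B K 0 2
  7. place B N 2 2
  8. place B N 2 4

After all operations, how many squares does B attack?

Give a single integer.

Answer: 17

Derivation:
Op 1: place WK@(2,3)
Op 2: place WN@(4,2)
Op 3: place WN@(0,1)
Op 4: place BR@(1,4)
Op 5: place BN@(4,1)
Op 6: place BK@(0,2)
Op 7: place BN@(2,2)
Op 8: place BN@(2,4)
Per-piece attacks for B:
  BK@(0,2): attacks (0,3) (0,1) (1,2) (1,3) (1,1)
  BR@(1,4): attacks (1,3) (1,2) (1,1) (1,0) (2,4) (0,4) [ray(1,0) blocked at (2,4)]
  BN@(2,2): attacks (3,4) (4,3) (1,4) (0,3) (3,0) (4,1) (1,0) (0,1)
  BN@(2,4): attacks (3,2) (4,3) (1,2) (0,3)
  BN@(4,1): attacks (3,3) (2,2) (2,0)
Union (17 distinct): (0,1) (0,3) (0,4) (1,0) (1,1) (1,2) (1,3) (1,4) (2,0) (2,2) (2,4) (3,0) (3,2) (3,3) (3,4) (4,1) (4,3)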